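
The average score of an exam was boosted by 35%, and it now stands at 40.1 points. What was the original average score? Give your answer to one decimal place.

29.7 points

The overall multiplier applied was 1.35.
So the original average score was 40.1 ÷ 1.35 ≈ 29.7 points.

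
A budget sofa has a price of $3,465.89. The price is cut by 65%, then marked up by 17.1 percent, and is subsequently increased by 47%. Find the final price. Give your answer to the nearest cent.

After the 65% decrease: $3,465.89 × 0.35 = $1213.0615.
17.1% increase: $1213.0615 × 1.171 = $1420.4950165.
47% increase: $1420.4950165 × 1.47 = $2088.127674255 ≈ $2,088.13.

$2,088.13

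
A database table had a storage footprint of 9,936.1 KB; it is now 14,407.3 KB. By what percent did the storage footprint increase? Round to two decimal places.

Change: 14,407.3 − 9,936.1 = 4,471.2.
Relative to the original: 4,471.2 ÷ 9,936.1 ≈ 45.00%.
So the storage footprint increased by 45.00%.

45.00%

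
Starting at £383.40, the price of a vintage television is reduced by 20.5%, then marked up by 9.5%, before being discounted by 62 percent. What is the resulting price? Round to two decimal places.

£126.83

20.5% decrease: £383.40 × 0.795 = £304.803.
9.5% increase: £304.803 × 1.095 = £333.759285.
62% decrease: £333.759285 × 0.38 = £126.8285283 ≈ £126.83.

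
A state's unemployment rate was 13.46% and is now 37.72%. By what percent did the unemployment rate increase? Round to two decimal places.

180.24%

The change is 37.72 − 13.46 = 24.26 percentage points.
Relative to the original 13.46%, that is 24.26 ÷ 13.46 ≈ 180.24%.
So the unemployment rate rose by 180.24%.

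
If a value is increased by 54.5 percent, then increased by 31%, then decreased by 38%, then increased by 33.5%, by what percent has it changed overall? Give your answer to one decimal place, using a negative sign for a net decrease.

67.5%

A 54.5% increase multiplies by 1.545.
Then a 31% increase: 1.545 × 1.31 = 2.02395.
Then a 38% decrease: 2.02395 × 0.62 = 1.254849.
Then a 33.5% increase: 1.254849 × 1.335 = 1.675223415.
Overall factor 1.675223415, i.e. 67.5%.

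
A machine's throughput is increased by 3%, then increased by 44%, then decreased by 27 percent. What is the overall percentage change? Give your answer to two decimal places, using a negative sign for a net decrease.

8.27%

The combined multiplier is 1.03 × 1.44 × 0.73 = 1.082736.
That corresponds to an increase of 8.27%.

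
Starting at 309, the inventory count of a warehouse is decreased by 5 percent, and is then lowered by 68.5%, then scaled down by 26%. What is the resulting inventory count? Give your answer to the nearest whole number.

Apply the 5% decrease: 309 × 0.95 = 293.55.
Apply the 68.5% decrease: 293.55 × 0.315 = 92.46825.
Apply the 26% decrease: 92.46825 × 0.74 = 68.426505 ≈ 68.

68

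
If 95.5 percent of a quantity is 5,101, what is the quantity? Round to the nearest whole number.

5,101 ÷ 0.955 ≈ 5,341.

5,341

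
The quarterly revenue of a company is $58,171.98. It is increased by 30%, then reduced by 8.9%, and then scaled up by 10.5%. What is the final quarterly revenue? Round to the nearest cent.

30% increase: $58,171.98 × 1.3 = $75623.574.
After the 8.9% decrease: $75623.574 × 0.911 = $68893.075914.
10.5% increase: $68893.075914 × 1.105 = $76126.84888497 ≈ $76,126.85.

$76,126.85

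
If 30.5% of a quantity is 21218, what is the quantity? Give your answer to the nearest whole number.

21218 ÷ 0.305 ≈ 69567.

69567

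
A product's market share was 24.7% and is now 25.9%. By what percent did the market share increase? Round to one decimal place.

The change is 25.9 − 24.7 = 1.2 percentage points.
Relative to the original 24.7%, that is 1.2 ÷ 24.7 ≈ 4.9%.
So the market share rose by 4.9%.

4.9%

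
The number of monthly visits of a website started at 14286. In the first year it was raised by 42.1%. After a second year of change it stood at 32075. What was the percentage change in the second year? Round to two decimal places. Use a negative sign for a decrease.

After the first year: 14286 × 1.421 = 20300.406.
Second-year multiplier: 32075 ÷ 20300.406 ≈ 1.580018.
That is a change of 58.00%.

58.00%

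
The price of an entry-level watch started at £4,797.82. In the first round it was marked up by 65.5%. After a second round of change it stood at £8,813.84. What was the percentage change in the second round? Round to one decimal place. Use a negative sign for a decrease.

After the first round: £4,797.82 × 1.655 = £7940.3921.
Second-round multiplier: £8,813.84 ÷ £7940.3921 ≈ 1.11.
That is a change of 11.0%.

11.0%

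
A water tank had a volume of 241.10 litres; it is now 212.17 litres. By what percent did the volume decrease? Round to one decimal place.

Change: 212.17 − 241.10 = -28.93.
Relative to the original: -28.93 ÷ 241.10 ≈ -12.0%.
So the volume decreased by 12.0%.

12.0%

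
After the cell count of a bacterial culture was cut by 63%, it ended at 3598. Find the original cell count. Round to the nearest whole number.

9724

The overall multiplier applied was 0.37.
So the original cell count was 3598 ÷ 0.37 ≈ 9724.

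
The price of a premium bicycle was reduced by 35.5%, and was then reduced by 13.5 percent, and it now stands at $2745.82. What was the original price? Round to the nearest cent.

$4921.49

The overall multiplier applied was 0.645 × 0.865 = 0.557925.
So the original price was $2745.82 ÷ 0.557925 ≈ $4921.49.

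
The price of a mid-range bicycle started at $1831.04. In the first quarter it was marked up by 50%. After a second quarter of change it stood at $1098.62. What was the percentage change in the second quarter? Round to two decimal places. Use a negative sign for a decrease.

-60.00%

After the first quarter: $1831.04 × 1.5 = $2746.56.
Second-quarter multiplier: $1098.62 ÷ $2746.56 ≈ 0.399999.
That is a change of -60.00%.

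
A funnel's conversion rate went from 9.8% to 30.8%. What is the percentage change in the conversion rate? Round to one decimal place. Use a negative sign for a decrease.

The change is 30.8 − 9.8 = 21.0 percentage points.
Relative to the original 9.8%, that is 21.0 ÷ 9.8 ≈ 214.3%.

214.3%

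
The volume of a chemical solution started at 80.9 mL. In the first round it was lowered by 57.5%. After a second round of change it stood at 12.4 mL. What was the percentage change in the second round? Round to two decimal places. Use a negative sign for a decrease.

-63.94%

After the first round: 80.9 × 0.425 = 34.3825.
Second-round multiplier: 12.4 ÷ 34.3825 ≈ 0.360649.
That is a change of -63.94%.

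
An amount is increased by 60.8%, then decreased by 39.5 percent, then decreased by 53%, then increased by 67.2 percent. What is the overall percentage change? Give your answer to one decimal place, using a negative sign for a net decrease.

-23.6%

A 60.8% increase multiplies by 1.608.
Then a 39.5% decrease: 1.608 × 0.605 = 0.97284.
Then a 53% decrease: 0.97284 × 0.47 = 0.4572348.
Then a 67.2% increase: 0.4572348 × 1.672 = 0.7644965856.
Overall factor 0.7644965856, i.e. -23.6%.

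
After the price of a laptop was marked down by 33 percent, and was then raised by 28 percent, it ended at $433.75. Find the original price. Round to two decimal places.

$505.77

Undoing the 28% increase: $433.75 ÷ 1.28 ≈ $338.867188.
Undoing the 33% decrease: $338.867188 ÷ 0.67 ≈ $505.77.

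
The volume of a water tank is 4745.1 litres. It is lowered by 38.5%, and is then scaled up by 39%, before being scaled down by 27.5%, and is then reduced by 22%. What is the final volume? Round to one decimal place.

Each change multiplies by a factor: 0.615 × 1.39 × 0.725 × 0.78 = 0.483417675.
4745.1 × 0.483417675 = 2293.8652096425 ≈ 2293.9.

2293.9 litres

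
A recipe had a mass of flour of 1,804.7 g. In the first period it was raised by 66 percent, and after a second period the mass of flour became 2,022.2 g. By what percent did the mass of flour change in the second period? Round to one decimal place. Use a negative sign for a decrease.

After the first period: 1,804.7 × 1.66 = 2995.802.
Second-period multiplier: 2,022.2 ÷ 2995.802 ≈ 0.67501.
That is a change of -32.5%.

-32.5%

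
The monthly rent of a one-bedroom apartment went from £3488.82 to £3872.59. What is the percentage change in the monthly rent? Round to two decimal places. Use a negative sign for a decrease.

11.00%

Change: £3872.59 − £3488.82 = £383.77.
Relative to the original: £383.77 ÷ £3488.82 ≈ 11.00%.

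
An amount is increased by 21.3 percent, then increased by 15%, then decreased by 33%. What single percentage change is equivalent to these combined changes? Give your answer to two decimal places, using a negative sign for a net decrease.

The combined multiplier is 1.213 × 1.15 × 0.67 = 0.9346165.
That corresponds to a decrease of 6.54%.

-6.54%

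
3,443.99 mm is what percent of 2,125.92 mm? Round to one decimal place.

3,443.99 mm ÷ 2,125.92 mm ≈ 162.0%.

162.0%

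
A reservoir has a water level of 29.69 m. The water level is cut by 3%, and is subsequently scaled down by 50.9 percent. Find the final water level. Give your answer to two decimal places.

14.14 m

Each change multiplies by a factor: 0.97 × 0.491 = 0.47627.
29.69 × 0.47627 = 14.1404563 ≈ 14.14.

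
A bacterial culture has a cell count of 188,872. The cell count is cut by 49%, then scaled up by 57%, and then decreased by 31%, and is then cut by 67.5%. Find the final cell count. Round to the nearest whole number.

Apply the 49% decrease: 188,872 × 0.51 = 96324.72.
After the 57% increase: 96324.72 × 1.57 = 151229.8104.
After the 31% decrease: 151229.8104 × 0.69 = 104348.569176.
67.5% decrease: 104348.569176 × 0.325 = 33913.2849822 ≈ 33,913.

33,913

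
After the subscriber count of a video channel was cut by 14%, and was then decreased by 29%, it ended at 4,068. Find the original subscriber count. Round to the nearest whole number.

6,662

Undoing the 29% decrease: 4,068 ÷ 0.71 ≈ 5729.577465.
Undoing the 14% decrease: 5729.577465 ÷ 0.86 ≈ 6,662.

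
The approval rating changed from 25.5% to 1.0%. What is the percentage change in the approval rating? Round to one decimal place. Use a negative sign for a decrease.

The change is 1.0 − 25.5 = -24.5 percentage points.
Relative to the original 25.5%, that is -24.5 ÷ 25.5 ≈ -96.1%.

-96.1%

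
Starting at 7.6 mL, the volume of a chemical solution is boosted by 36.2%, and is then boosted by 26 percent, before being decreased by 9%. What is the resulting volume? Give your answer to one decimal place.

11.9 mL

After the 36.2% increase: 7.6 × 1.362 = 10.3512.
Apply the 26% increase: 10.3512 × 1.26 = 13.042512.
Apply the 9% decrease: 13.042512 × 0.91 = 11.86868592 ≈ 11.9.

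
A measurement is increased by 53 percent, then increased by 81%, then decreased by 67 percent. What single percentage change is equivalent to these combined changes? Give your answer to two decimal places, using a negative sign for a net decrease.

-8.61%

The combined multiplier is 1.53 × 1.81 × 0.33 = 0.913869.
That corresponds to a decrease of 8.61%.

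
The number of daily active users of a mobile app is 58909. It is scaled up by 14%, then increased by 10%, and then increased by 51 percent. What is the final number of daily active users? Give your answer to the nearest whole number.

111547

Each change multiplies by a factor: 1.14 × 1.1 × 1.51 = 1.89354.
58909 × 1.89354 = 111546.54786 ≈ 111547.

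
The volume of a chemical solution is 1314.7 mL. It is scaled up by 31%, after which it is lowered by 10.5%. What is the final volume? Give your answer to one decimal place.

31% increase: 1314.7 × 1.31 = 1722.257.
After the 10.5% decrease: 1722.257 × 0.895 = 1541.420015 ≈ 1541.4.

1541.4 mL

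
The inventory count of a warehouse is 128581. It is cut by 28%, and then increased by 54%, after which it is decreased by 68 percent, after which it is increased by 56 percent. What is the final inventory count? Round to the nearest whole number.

71171

Apply the 28% decrease: 128581 × 0.72 = 92578.32.
54% increase: 92578.32 × 1.54 = 142570.6128.
After the 68% decrease: 142570.6128 × 0.32 = 45622.596096.
Apply the 56% increase: 45622.596096 × 1.56 = 71171.24990976 ≈ 71171.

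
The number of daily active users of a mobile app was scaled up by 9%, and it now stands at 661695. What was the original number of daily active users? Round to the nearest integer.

The overall multiplier applied was 1.09.
So the original number of daily active users was 661695 ÷ 1.09 ≈ 607060.

607060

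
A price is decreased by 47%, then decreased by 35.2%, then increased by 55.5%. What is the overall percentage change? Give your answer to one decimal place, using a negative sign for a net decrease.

The combined multiplier is 0.53 × 0.648 × 1.555 = 0.5340492.
That corresponds to a decrease of 46.6%.

-46.6%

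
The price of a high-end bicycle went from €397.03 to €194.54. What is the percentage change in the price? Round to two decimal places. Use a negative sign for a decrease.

Change: €194.54 − €397.03 = -€202.49.
Relative to the original: -€202.49 ÷ €397.03 ≈ -51.00%.

-51.00%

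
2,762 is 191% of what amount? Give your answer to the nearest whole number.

1,446

2,762 ÷ 1.91 ≈ 1,446.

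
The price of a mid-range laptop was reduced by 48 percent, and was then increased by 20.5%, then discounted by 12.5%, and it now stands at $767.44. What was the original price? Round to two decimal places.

Undoing the 12.5% decrease: $767.44 ÷ 0.875 ≈ $877.074286.
Undoing the 20.5% increase: $877.074286 ÷ 1.205 ≈ $727.862478.
Undoing the 48% decrease: $727.862478 ÷ 0.52 ≈ $1,399.74.

$1,399.74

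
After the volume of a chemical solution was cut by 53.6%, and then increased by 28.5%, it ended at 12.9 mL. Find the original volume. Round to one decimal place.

21.6 mL

Undoing the 28.5% increase: 12.9 ÷ 1.285 ≈ 10.038911.
Undoing the 53.6% decrease: 10.038911 ÷ 0.464 ≈ 21.6 mL.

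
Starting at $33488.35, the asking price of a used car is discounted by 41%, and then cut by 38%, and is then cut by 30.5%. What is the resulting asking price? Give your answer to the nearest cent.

Apply the 41% decrease: $33488.35 × 0.59 = $19758.1265.
After the 38% decrease: $19758.1265 × 0.62 = $12250.03843.
After the 30.5% decrease: $12250.03843 × 0.695 = $8513.77670885 ≈ $8513.78.

$8513.78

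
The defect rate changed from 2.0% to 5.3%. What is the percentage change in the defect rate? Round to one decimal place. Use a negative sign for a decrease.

The change is 5.3 − 2.0 = 3.3 percentage points.
Relative to the original 2.0%, that is 3.3 ÷ 2.0 = 165.0%.

165.0%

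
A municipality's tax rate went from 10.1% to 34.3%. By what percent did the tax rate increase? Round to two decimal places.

The change is 34.3 − 10.1 = 24.2 percentage points.
Relative to the original 10.1%, that is 24.2 ÷ 10.1 ≈ 239.60%.
So the tax rate rose by 239.60%.

239.60%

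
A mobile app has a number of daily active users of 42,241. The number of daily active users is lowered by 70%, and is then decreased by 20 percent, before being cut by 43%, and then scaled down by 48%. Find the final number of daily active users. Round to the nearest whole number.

70% decrease: 42,241 × 0.3 = 12672.3.
20% decrease: 12672.3 × 0.8 = 10137.84.
43% decrease: 10137.84 × 0.57 = 5778.5688.
Apply the 48% decrease: 5778.5688 × 0.52 = 3004.855776 ≈ 3,005.

3,005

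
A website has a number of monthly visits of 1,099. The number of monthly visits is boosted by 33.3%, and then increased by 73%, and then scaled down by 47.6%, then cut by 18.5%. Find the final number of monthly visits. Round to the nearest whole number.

1,082

Each change multiplies by a factor: 1.333 × 1.73 × 0.524 × 0.815 = 0.9848387954.
1,099 × 0.9848387954 = 1082.3378361446 ≈ 1,082.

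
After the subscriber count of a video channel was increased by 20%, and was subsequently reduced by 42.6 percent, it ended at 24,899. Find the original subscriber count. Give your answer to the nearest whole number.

Undoing the 42.6% decrease: 24,899 ÷ 0.574 ≈ 43378.04878.
Undoing the 20% increase: 43378.04878 ÷ 1.2 ≈ 36,148.

36,148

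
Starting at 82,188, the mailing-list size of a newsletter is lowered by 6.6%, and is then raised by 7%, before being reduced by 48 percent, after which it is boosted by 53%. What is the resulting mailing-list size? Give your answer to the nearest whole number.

Apply the 6.6% decrease: 82,188 × 0.934 = 76763.592.
After the 7% increase: 76763.592 × 1.07 = 82137.04344.
48% decrease: 82137.04344 × 0.52 = 42711.2625888.
Apply the 53% increase: 42711.2625888 × 1.53 = 65348.231760864 ≈ 65,348.

65,348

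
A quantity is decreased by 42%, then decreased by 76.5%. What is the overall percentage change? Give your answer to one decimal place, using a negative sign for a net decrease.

-86.4%

The combined multiplier is 0.58 × 0.235 = 0.1363.
That corresponds to a decrease of 86.4%.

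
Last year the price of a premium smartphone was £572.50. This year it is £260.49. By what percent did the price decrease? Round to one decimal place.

54.5%

Change: £260.49 − £572.50 = -£312.01.
Relative to the original: -£312.01 ÷ £572.50 ≈ -54.5%.
So the price decreased by 54.5%.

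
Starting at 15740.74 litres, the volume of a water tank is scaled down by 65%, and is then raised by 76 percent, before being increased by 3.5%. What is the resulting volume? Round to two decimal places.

65% decrease: 15740.74 × 0.35 = 5509.259.
After the 76% increase: 5509.259 × 1.76 = 9696.29584.
Apply the 3.5% increase: 9696.29584 × 1.035 = 10035.6661944 ≈ 10035.67.

10035.67 litres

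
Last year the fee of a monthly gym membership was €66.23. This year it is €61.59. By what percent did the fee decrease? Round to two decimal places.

Change: €61.59 − €66.23 = -€4.64.
Relative to the original: -€4.64 ÷ €66.23 ≈ -7.01%.
So the fee decreased by 7.01%.

7.01%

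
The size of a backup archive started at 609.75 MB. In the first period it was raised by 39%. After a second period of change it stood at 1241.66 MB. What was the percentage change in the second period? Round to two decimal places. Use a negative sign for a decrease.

46.50%

After the first period: 609.75 × 1.39 = 847.5525.
Second-period multiplier: 1241.66 ÷ 847.5525 ≈ 1.464995.
That is a change of 46.50%.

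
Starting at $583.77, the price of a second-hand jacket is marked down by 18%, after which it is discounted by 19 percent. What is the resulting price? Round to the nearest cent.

$387.74

Each change multiplies by a factor: 0.82 × 0.81 = 0.6642.
$583.77 × 0.6642 = $387.740034 ≈ $387.74.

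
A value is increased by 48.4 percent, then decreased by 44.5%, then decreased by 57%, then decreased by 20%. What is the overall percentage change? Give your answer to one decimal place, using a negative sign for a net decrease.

The combined multiplier is 1.484 × 0.555 × 0.43 × 0.8 = 0.28332528.
That corresponds to a decrease of 71.7%.

-71.7%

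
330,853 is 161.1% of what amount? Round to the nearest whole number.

330,853 ÷ 1.611 ≈ 205,371.

205,371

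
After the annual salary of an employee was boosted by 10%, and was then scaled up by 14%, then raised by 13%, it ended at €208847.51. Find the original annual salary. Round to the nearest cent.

€147385.01

Undoing the 13% increase: €208847.51 ÷ 1.13 ≈ €184820.80531.
Undoing the 14% increase: €184820.80531 ÷ 1.14 ≈ €162123.51343.
Undoing the 10% increase: €162123.51343 ÷ 1.1 ≈ €147385.01.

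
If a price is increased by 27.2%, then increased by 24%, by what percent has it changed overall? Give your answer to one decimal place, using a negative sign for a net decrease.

The combined multiplier is 1.272 × 1.24 = 1.57728.
That corresponds to an increase of 57.7%.

57.7%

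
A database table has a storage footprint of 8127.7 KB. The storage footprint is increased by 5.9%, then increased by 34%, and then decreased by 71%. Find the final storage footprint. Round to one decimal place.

5.9% increase: 8127.7 × 1.059 = 8607.2343.
After the 34% increase: 8607.2343 × 1.34 = 11533.693962.
71% decrease: 11533.693962 × 0.29 = 3344.77124898 ≈ 3344.8.

3344.8 KB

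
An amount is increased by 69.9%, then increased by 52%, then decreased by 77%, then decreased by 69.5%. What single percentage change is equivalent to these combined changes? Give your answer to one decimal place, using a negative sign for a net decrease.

-81.9%

The combined multiplier is 1.699 × 1.52 × 0.23 × 0.305 = 0.181160972.
That corresponds to a decrease of 81.9%.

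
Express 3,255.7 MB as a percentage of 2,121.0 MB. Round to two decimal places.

3,255.7 MB ÷ 2,121.0 MB ≈ 153.50%.

153.50%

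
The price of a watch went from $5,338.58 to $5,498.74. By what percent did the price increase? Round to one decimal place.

Change: $5,498.74 − $5,338.58 = $160.16.
Relative to the original: $160.16 ÷ $5,338.58 ≈ 3.0%.
So the price increased by 3.0%.

3.0%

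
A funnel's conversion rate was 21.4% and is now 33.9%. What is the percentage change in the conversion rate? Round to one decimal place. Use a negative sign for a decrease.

The change is 33.9 − 21.4 = 12.5 percentage points.
Relative to the original 21.4%, that is 12.5 ÷ 21.4 ≈ 58.4%.

58.4%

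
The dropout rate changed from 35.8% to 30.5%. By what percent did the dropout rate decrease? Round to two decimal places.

14.80%

The change is 30.5 − 35.8 = -5.3 percentage points.
Relative to the original 35.8%, that is -5.3 ÷ 35.8 ≈ -14.80%.
So the dropout rate fell by 14.80%.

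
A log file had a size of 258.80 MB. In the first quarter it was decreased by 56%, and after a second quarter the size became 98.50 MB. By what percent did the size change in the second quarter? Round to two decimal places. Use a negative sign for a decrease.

After the first quarter: 258.80 × 0.44 = 113.872.
Second-quarter multiplier: 98.50 ÷ 113.872 ≈ 0.865006.
That is a change of -13.50%.

-13.50%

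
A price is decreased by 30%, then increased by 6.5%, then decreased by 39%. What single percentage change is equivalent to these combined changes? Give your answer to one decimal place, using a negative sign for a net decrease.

-54.5%

A 30% decrease multiplies by 0.7.
Then a 6.5% increase: 0.7 × 1.065 = 0.7455.
Then a 39% decrease: 0.7455 × 0.61 = 0.454755.
Overall factor 0.454755, i.e. -54.5%.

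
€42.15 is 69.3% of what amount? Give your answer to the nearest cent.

€60.82

€42.15 ÷ 0.693 ≈ €60.82.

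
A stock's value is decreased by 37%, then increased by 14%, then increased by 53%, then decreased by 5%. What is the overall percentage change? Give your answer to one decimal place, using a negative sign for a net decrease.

The combined multiplier is 0.63 × 1.14 × 1.53 × 0.95 = 1.0439037.
That corresponds to an increase of 4.4%.

4.4%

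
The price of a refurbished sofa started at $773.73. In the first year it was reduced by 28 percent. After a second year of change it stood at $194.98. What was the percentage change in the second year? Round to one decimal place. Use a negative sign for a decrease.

After the first year: $773.73 × 0.72 = $557.0856.
Second-year multiplier: $194.98 ÷ $557.0856 ≈ 0.35.
That is a change of -65.0%.

-65.0%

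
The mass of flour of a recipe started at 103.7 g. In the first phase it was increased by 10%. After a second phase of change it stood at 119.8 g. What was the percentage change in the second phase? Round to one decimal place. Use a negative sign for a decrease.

5.0%

After the first phase: 103.7 × 1.1 = 114.07.
Second-phase multiplier: 119.8 ÷ 114.07 ≈ 1.05023.
That is a change of 5.0%.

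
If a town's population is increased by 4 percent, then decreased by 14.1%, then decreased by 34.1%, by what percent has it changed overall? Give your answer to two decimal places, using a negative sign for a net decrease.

A 4% increase multiplies by 1.04.
Then a 14.1% decrease: 1.04 × 0.859 = 0.89336.
Then a 34.1% decrease: 0.89336 × 0.659 = 0.58872424.
Overall factor 0.58872424, i.e. -41.13%.

-41.13%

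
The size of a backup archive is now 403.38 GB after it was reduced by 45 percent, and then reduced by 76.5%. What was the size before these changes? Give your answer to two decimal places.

The overall multiplier applied was 0.55 × 0.235 = 0.12925.
So the original size was 403.38 ÷ 0.12925 ≈ 3120.93 GB.

3120.93 GB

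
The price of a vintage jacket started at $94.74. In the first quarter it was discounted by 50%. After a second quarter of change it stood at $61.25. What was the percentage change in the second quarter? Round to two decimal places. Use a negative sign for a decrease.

After the first quarter: $94.74 × 0.5 = $47.37.
Second-quarter multiplier: $61.25 ÷ $47.37 ≈ 1.293012.
That is a change of 29.30%.

29.30%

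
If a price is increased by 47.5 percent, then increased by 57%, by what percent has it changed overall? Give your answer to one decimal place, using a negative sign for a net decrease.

131.6%

The combined multiplier is 1.475 × 1.57 = 2.31575.
That corresponds to an increase of 131.6%.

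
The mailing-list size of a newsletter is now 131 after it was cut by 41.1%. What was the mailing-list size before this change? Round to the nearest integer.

The overall multiplier applied was 0.589.
So the original mailing-list size was 131 ÷ 0.589 ≈ 222.

222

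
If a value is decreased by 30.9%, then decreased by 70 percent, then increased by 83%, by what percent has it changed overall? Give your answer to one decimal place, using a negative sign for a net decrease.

-62.1%

A 30.9% decrease multiplies by 0.691.
Then a 70% decrease: 0.691 × 0.3 = 0.2073.
Then an 83% increase: 0.2073 × 1.83 = 0.379359.
Overall factor 0.379359, i.e. -62.1%.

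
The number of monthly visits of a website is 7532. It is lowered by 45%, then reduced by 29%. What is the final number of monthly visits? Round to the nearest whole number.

2941

Apply the 45% decrease: 7532 × 0.55 = 4142.6.
29% decrease: 4142.6 × 0.71 = 2941.246 ≈ 2941.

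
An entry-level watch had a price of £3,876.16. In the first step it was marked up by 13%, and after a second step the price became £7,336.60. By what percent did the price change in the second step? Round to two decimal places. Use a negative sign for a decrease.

67.50%

After the first step: £3,876.16 × 1.13 = £4380.0608.
Second-step multiplier: £7,336.60 ÷ £4380.0608 ≈ 1.675.
That is a change of 67.50%.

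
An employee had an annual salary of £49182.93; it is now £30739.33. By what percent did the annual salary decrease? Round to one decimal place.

37.5%

Change: £30739.33 − £49182.93 = -£18443.60.
Relative to the original: -£18443.60 ÷ £49182.93 ≈ -37.5%.
So the annual salary decreased by 37.5%.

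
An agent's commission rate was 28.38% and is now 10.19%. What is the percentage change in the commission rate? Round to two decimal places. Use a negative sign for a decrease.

-64.09%

The change is 10.19 − 28.38 = -18.19 percentage points.
Relative to the original 28.38%, that is -18.19 ÷ 28.38 ≈ -64.09%.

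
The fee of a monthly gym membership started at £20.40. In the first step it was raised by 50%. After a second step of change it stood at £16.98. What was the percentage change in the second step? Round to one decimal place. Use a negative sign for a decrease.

-44.5%

After the first step: £20.40 × 1.5 = £30.6.
Second-step multiplier: £16.98 ÷ £30.6 ≈ 0.5549.
That is a change of -44.5%.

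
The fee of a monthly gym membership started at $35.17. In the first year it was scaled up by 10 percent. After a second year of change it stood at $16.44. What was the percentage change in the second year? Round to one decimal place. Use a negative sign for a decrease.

After the first year: $35.17 × 1.1 = $38.687.
Second-year multiplier: $16.44 ÷ $38.687 ≈ 0.42495.
That is a change of -57.5%.

-57.5%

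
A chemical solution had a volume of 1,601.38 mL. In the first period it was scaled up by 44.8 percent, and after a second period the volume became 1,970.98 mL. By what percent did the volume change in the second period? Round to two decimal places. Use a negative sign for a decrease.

-15.00%

After the first period: 1,601.38 × 1.448 = 2318.79824.
Second-period multiplier: 1,970.98 ÷ 2318.79824 ≈ 0.850001.
That is a change of -15.00%.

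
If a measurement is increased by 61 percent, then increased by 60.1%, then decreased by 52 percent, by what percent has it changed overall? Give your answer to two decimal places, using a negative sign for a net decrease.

23.73%

The combined multiplier is 1.61 × 1.601 × 0.48 = 1.2372528.
That corresponds to an increase of 23.73%.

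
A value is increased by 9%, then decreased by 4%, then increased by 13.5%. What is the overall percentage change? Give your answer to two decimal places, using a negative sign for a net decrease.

18.77%

A 9% increase multiplies by 1.09.
Then a 4% decrease: 1.09 × 0.96 = 1.0464.
Then a 13.5% increase: 1.0464 × 1.135 = 1.187664.
Overall factor 1.187664, i.e. 18.77%.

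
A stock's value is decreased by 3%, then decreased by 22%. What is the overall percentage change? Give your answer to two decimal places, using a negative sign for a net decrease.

-24.34%

The combined multiplier is 0.97 × 0.78 = 0.7566.
That corresponds to a decrease of 24.34%.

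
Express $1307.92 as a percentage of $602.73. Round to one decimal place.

$1307.92 ÷ $602.73 ≈ 217.0%.

217.0%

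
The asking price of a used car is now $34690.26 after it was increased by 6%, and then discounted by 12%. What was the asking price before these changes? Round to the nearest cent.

$37189.39

Undoing the 12% decrease: $34690.26 ÷ 0.88 = $39420.75.
Undoing the 6% increase: $39420.75 ÷ 1.06 ≈ $37189.39.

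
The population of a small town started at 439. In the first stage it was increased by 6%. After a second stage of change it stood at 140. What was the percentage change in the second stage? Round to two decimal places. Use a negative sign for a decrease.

After the first stage: 439 × 1.06 = 465.34.
Second-stage multiplier: 140 ÷ 465.34 ≈ 0.300855.
That is a change of -69.91%.

-69.91%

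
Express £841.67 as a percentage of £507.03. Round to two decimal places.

166.00%

£841.67 ÷ £507.03 ≈ 166.00%.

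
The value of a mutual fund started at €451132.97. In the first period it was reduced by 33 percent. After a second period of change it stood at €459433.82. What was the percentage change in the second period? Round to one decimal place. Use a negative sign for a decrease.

After the first period: €451132.97 × 0.67 = €302259.0899.
Second-period multiplier: €459433.82 ÷ €302259.0899 ≈ 1.52.
That is a change of 52.0%.

52.0%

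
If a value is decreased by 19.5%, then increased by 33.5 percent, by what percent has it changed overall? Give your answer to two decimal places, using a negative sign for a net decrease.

7.47%

The combined multiplier is 0.805 × 1.335 = 1.074675.
That corresponds to an increase of 7.47%.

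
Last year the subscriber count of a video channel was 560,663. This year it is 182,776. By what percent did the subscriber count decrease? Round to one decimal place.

Change: 182,776 − 560,663 = -377,887.
Relative to the original: -377,887 ÷ 560,663 ≈ -67.4%.
So the subscriber count decreased by 67.4%.

67.4%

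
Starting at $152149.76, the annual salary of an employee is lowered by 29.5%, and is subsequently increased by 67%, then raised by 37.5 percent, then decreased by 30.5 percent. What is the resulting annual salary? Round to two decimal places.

$171184.47

After the 29.5% decrease: $152149.76 × 0.705 = $107265.5808.
After the 67% increase: $107265.5808 × 1.67 = $179133.519936.
37.5% increase: $179133.519936 × 1.375 = $246308.589912.
30.5% decrease: $246308.589912 × 0.695 = $171184.46998884 ≈ $171184.47.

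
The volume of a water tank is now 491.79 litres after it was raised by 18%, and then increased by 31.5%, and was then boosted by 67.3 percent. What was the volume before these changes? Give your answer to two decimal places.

189.44 litres

Undoing the 67.3% increase: 491.79 ÷ 1.673 ≈ 293.956964.
Undoing the 31.5% increase: 293.956964 ÷ 1.315 ≈ 223.541417.
Undoing the 18% increase: 223.541417 ÷ 1.18 ≈ 189.44 litres.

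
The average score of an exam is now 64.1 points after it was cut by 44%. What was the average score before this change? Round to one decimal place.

The overall multiplier applied was 0.56.
So the original average score was 64.1 ÷ 0.56 ≈ 114.5 points.

114.5 points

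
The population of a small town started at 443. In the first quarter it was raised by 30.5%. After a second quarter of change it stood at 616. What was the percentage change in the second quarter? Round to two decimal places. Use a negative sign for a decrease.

After the first quarter: 443 × 1.305 = 578.115.
Second-quarter multiplier: 616 ÷ 578.115 ≈ 1.065532.
That is a change of 6.55%.

6.55%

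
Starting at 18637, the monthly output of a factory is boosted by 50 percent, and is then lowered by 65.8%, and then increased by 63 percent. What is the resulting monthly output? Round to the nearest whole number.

After the 50% increase: 18637 × 1.5 = 27955.5.
After the 65.8% decrease: 27955.5 × 0.342 = 9560.781.
Apply the 63% increase: 9560.781 × 1.63 = 15584.07303 ≈ 15584.

15584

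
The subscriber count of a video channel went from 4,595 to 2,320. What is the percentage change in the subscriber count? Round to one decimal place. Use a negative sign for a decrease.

-49.5%

Change: 2,320 − 4,595 = -2,275.
Relative to the original: -2,275 ÷ 4,595 ≈ -49.5%.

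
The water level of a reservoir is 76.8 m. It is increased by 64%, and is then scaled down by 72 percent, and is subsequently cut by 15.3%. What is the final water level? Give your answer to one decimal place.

29.9 m

Each change multiplies by a factor: 1.64 × 0.28 × 0.847 = 0.3889424.
76.8 × 0.3889424 = 29.87077632 ≈ 29.9.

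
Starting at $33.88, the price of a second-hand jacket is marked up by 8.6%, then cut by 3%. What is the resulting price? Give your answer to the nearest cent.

$35.69

Apply the 8.6% increase: $33.88 × 1.086 = $36.79368.
After the 3% decrease: $36.79368 × 0.97 = $35.6898696 ≈ $35.69.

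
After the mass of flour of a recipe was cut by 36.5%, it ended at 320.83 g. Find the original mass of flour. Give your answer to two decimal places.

The overall multiplier applied was 0.635.
So the original mass of flour was 320.83 ÷ 0.635 ≈ 505.24 g.

505.24 g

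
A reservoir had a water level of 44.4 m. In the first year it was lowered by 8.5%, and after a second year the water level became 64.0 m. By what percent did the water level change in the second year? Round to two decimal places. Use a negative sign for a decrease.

After the first year: 44.4 × 0.915 = 40.626.
Second-year multiplier: 64.0 ÷ 40.626 ≈ 1.575346.
That is a change of 57.53%.

57.53%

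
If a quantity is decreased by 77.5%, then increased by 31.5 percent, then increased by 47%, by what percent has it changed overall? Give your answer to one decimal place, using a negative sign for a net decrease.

-56.5%

A 77.5% decrease multiplies by 0.225.
Then a 31.5% increase: 0.225 × 1.315 = 0.295875.
Then a 47% increase: 0.295875 × 1.47 = 0.43493625.
Overall factor 0.43493625, i.e. -56.5%.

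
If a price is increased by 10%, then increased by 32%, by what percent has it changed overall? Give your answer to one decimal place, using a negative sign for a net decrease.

45.2%

A 10% increase multiplies by 1.1.
Then a 32% increase: 1.1 × 1.32 = 1.452.
Overall factor 1.452, i.e. 45.2%.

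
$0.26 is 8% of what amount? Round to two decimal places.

$3.25

$0.26 ÷ 0.08 = $3.25.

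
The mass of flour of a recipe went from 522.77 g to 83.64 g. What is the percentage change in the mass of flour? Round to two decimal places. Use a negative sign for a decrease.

Change: 83.64 − 522.77 = -439.13.
Relative to the original: -439.13 ÷ 522.77 ≈ -84.00%.

-84.00%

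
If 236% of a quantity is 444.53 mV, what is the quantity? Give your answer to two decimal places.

188.36 mV

444.53 mV ÷ 2.36 ≈ 188.36 mV.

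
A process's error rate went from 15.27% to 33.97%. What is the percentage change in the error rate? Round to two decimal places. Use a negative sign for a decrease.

122.46%

The change is 33.97 − 15.27 = 18.70 percentage points.
Relative to the original 15.27%, that is 18.70 ÷ 15.27 ≈ 122.46%.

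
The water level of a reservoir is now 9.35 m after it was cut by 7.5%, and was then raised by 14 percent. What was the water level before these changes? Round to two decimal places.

The overall multiplier applied was 0.925 × 1.14 = 1.0545.
So the original water level was 9.35 ÷ 1.0545 ≈ 8.87 m.

8.87 m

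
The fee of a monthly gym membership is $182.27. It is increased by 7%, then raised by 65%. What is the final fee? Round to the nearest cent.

7% increase: $182.27 × 1.07 = $195.0289.
65% increase: $195.0289 × 1.65 = $321.797685 ≈ $321.80.

$321.80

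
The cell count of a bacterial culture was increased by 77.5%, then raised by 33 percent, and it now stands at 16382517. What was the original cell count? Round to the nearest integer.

6939539

Undoing the 33% increase: 16382517 ÷ 1.33 ≈ 12317681.954887.
Undoing the 77.5% increase: 12317681.954887 ÷ 1.775 ≈ 6939539.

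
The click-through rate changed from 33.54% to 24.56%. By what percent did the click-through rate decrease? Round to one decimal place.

The change is 24.56 − 33.54 = -8.98 percentage points.
Relative to the original 33.54%, that is -8.98 ÷ 33.54 ≈ -26.8%.
So the click-through rate fell by 26.8%.

26.8%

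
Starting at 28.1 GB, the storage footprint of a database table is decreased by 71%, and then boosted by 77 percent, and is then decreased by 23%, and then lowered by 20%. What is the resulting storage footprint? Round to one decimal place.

71% decrease: 28.1 × 0.29 = 8.149.
77% increase: 8.149 × 1.77 = 14.42373.
After the 23% decrease: 14.42373 × 0.77 = 11.1062721.
20% decrease: 11.1062721 × 0.8 = 8.88501768 ≈ 8.9.

8.9 GB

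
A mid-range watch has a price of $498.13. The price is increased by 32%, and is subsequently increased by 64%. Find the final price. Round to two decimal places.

$1078.35

32% increase: $498.13 × 1.32 = $657.5316.
Apply the 64% increase: $657.5316 × 1.64 = $1078.351824 ≈ $1078.35.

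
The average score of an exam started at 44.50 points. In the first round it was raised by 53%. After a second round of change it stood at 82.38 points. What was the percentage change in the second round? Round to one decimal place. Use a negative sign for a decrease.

21.0%

After the first round: 44.50 × 1.53 = 68.085.
Second-round multiplier: 82.38 ÷ 68.085 ≈ 1.20996.
That is a change of 21.0%.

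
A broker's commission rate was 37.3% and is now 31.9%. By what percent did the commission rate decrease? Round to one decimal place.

The change is 31.9 − 37.3 = -5.4 percentage points.
Relative to the original 37.3%, that is -5.4 ÷ 37.3 ≈ -14.5%.
So the commission rate fell by 14.5%.

14.5%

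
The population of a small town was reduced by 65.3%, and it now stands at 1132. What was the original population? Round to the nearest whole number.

3262

The overall multiplier applied was 0.347.
So the original population was 1132 ÷ 0.347 ≈ 3262.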